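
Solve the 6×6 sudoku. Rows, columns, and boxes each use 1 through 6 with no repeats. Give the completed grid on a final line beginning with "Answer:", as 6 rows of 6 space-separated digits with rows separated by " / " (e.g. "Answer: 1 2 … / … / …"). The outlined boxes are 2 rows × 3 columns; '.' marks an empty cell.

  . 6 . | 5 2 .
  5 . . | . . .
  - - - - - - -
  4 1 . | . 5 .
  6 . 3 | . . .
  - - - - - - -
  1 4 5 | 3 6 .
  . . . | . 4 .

Step 1. [r3c3∈{2}] r3c3's peers cover all but 2, so r3c3=2.
Step 2. [r2c5∈{1,3}] in col 5, 3 fits only at r2c5, so r2c5=3.
Step 3. [r6c1∈{2,3}] r6c1 is the only open cell in col 1 admitting 2 ⇒ r6c1=2.
Step 4. [r4c4∈{1,2,4}] r4c4 is the only open cell in col 4 admitting 2 ⇒ r4c4=2.
Step 5. [r2c4∈{1,4,6}] col 4 places 4 nowhere but r2c4. So r2c4=4.
Step 6. [r1c6∈{1}] r1c6 has the single candidate 1 ⇒ r1c6=1.
Step 7. [r3c4∈{6}] r3c4 is down to just 6, so r3c4=6.
Step 8. [r2c2∈{2}] only 2 remains possible at r2c2 ⇒ r2c2=2.
Step 9. [r3c6∈{3}] nothing but 3 survives at r3c6 ⇒ r3c6=3.
Step 10. [r1c1∈{3}] r1c1 is down to just 3. So r1c1=3.
Step 11. [r6c4∈{1}] nothing but 1 survives at r6c4 ⇒ r6c4=1.
Step 12. [r1c3∈{4}] r1c3 has the single candidate 4. So r1c3=4.
Step 13. [r5c6∈{2}] r5c6 has the single candidate 2. So r5c6=2.
Step 14. [r2c3∈{1}] nothing but 1 survives at r2c3 ⇒ r2c3=1.
Step 15. [r6c3∈{6}] r6c3 is down to just 6. So r6c3=6.
Step 16. [r4c5∈{1}] r4c5 is down to just 1, so r4c5=1.
Step 17. [r6c6∈{5}] r6c6 is down to just 5. So r6c6=5.
Step 18. [r6c2∈{3}] r6c2 is down to just 3. So r6c2=3.
Step 19. [r4c6∈{4}] r4c6 is down to just 4. So r4c6=4.
Step 20. [r2c6∈{6}] nothing but 6 survives at r2c6 ⇒ r2c6=6.
Step 21. [r4c2∈{5}] nothing but 5 survives at r4c2, so r4c2=5.

Answer: 3 6 4 5 2 1 / 5 2 1 4 3 6 / 4 1 2 6 5 3 / 6 5 3 2 1 4 / 1 4 5 3 6 2 / 2 3 6 1 4 5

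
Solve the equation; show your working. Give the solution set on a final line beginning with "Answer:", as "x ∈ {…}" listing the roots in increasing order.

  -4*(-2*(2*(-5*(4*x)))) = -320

Step 1. [-4*(-2*(2*(-5*(4*x)))) = -320] leading coefficient -4: divide by -4, so div: -2*(2*(-5*(4*x))) = 80.
Step 2. [-2*(2*(-5*(4*x))) = 80] divide by the outer -2 ⇒ div: 2*(-5*(4*x)) = -40.
Step 3. [2*(-5*(4*x)) = -40] LHS = 2·(…); ÷2 both sides ⇒ div: -5*(4*x) = -20.
Step 4. [-5*(4*x) = -20] LHS = -5·(…); ÷-5 both sides. So div: 4*x = 4.
Step 5. [4*x = 4] divide by the outer 4 ⇒ div: x = 1.

Answer: x ∈ {1}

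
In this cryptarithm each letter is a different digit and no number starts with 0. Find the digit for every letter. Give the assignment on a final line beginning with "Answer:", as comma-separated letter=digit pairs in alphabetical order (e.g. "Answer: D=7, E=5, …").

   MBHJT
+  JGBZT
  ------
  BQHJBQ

Step 1. [B] adding two 5-digit numbers gives at most 5+1 digits, and here it does — B is that final carry and must be 1. So B=1.
Step 2. [col 1: T + T ≡ Q (mod 10)] several values work for T in column 1 (T + T ≡ Q (mod 10), carry-in 0); try T=8. So T=8.
Step 3. [col 1: T + T ≡ Q (mod 10)] column 1: given T=8, carry-in 0, and digits 1,8 already taken and all letters distinct, T+T≡Q (mod 10) forces Q=6 ⇒ Q=6.
Step 4. [col 2: J + Z ≡ B (mod 10)] no forcing yet in column 2 (carry-in 1); J=7 is free and consistent — try it, so J=7.
Step 5. [col 2: J + Z ≡ B (mod 10)] column 2 reads J+Z+carry(1)=B with J=7, B=1; with digits 1,6,7,8 already taken and all letters distinct, the only value for Z is 3, so Z=3.
Step 6. [col 3: H + B ≡ J (mod 10)] in column 3 we have H+B≡J with carry-in 1; given B=1, J=7 and digits 1,3,6,7,8 already taken and all letters distinct, that pins H to 5. So H=5.
Step 7. [col 4: B + G ≡ H (mod 10)] column 4 reads B+G+carry(0)=H with B=1, H=5; with digits 1,3,5,6,7,8 already taken and all letters distinct, the only value for G is 4 ⇒ G=4.
Step 8. [col 5: M + J ≡ Q (mod 10)] from column 5 (J=7, Q=6, carry-in 0, digits 1,3,4,5,6,7,8 already taken and all letters distinct): M must equal 9, so M=9.

Answer: B=1, G=4, H=5, J=7, M=9, Q=6, T=8, Z=3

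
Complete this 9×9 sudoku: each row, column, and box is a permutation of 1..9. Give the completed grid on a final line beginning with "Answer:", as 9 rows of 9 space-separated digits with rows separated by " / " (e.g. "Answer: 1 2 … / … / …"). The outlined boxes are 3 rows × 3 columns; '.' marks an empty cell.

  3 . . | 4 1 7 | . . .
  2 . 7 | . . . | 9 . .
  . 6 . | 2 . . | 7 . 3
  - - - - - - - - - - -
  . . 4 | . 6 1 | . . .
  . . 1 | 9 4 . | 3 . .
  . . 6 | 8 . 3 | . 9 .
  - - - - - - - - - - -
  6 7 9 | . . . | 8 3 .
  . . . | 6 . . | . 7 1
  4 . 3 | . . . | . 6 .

Step 1. [r8c3∈{2,5,8}] 2 has one home in col 3: r8c3 ⇒ r8c3=2.
Step 2. [r5c9∈{2,5,6,7,8}] across row 5, 6 lands solely at r5c9. So r5c9=6.
Step 3. [r2c2∈{1,4,5,8}] col 2 places 4 nowhere but r2c2, so r2c2=4.
Step 4. [r3c1∈{1,5,8,9}] r3c1 is the only open cell in col 1 admitting 1, so r3c1=1.
Step 5. [r8c5∈{3,5,8,9}] 3 has one home in row 8: r8c5 ⇒ r8c5=3.
Step 6. [r8c6∈{4,5,8,9}] r8c6 is the only open cell in row 8 admitting 9, so r8c6=9.
Step 7. [r5c1∈{5,7,8}] in row 5, 7 fits only at r5c1 ⇒ r5c1=7.
Step 8. [r6c1∈{5}] r6c1's peers cover all but 5. So r6c1=5.
Step 9. [r6c2∈{2}] nothing but 2 survives at r6c2, so r6c2=2.
Step 10. [r5c2∈{8}] nothing but 8 survives at r5c2 ⇒ r5c2=8.
Step 11. [r5c6∈{2,5}] in box 5, 2 fits only at r5c6 ⇒ r5c6=2.
Step 12. [r4c4∈{5,7}] box 5 places 5 nowhere but r4c4, so r4c4=5.
Step 13. [r4c7∈{2}] r4c7 is down to just 2, so r4c7=2.
Step 14. [r9c7∈{5}] only 5 remains possible at r9c7. So r9c7=5.
Step 15. [r4c8∈{8}] r4c8's peers cover all but 8, so r4c8=8.
Step 16. [r9c6∈{8}] r9c6 is down to just 8. So r9c6=8.
Step 17. [r3c6∈{5}] r3c6 has the single candidate 5, so r3c6=5.
Step 18. [r1c3∈{5,8}] in col 3, 5 fits only at r1c3, so r1c3=5.
Step 19. [r1c9∈{2,8}] in row 1, 8 fits only at r1c9, so r1c9=8.
Step 20. [r6c5∈{7}] r6c5 is down to just 7. So r6c5=7.
Step 21. [r9c5∈{2}] r9c5 is down to just 2, so r9c5=2.
Step 22. [r8c7∈{4}] only 4 remains possible at r8c7. So r8c7=4.
Step 23. [r5c8∈{5}] r5c8 has the single candidate 5. So r5c8=5.
Step 24. [r4c2∈{3,9}] across row 4, 3 lands solely at r4c2, so r4c2=3.
Step 25. [r3c5∈{8,9}] across row 3, 9 lands solely at r3c5 ⇒ r3c5=9.
Step 26. [r9c4∈{1,7}] 7 has one home in row 9: r9c4, so r9c4=7.
Step 27. [r8c2∈{5}] nothing but 5 survives at r8c2 ⇒ r8c2=5.
Step 28. [r2c5∈{8}] nothing but 8 survives at r2c5 ⇒ r2c5=8.
Step 29. [r6c9∈{4}] only 4 remains possible at r6c9, so r6c9=4.
Step 30. [r7c4∈{1}] r7c4 has the single candidate 1, so r7c4=1.
Step 31. [r7c6∈{4}] r7c6 has the single candidate 4 ⇒ r7c6=4.
Step 32. [r9c2∈{1}] r9c2 has the single candidate 1 ⇒ r9c2=1.
Step 33. [r2c6∈{6}] nothing but 6 survives at r2c6, so r2c6=6.
Step 34. [r3c3∈{8}] r3c3 is down to just 8. So r3c3=8.
Step 35. [r2c9∈{5}] nothing but 5 survives at r2c9 ⇒ r2c9=5.
Step 36. [r4c1∈{9}] only 9 remains possible at r4c1. So r4c1=9.
Step 37. [r1c7∈{6}] r1c7 has the single candidate 6. So r1c7=6.
Step 38. [r4c9∈{7}] nothing but 7 survives at r4c9. So r4c9=7.
Step 39. [r7c5∈{5}] r7c5's peers cover all but 5 ⇒ r7c5=5.
Step 40. [r1c8∈{2}] r1c8 is down to just 2, so r1c8=2.
Step 41. [r2c8∈{1}] nothing but 1 survives at r2c8 ⇒ r2c8=1.
Step 42. [r3c8∈{4}] nothing but 4 survives at r3c8 ⇒ r3c8=4.
Step 43. [r7c9∈{2}] only 2 remains possible at r7c9. So r7c9=2.
Step 44. [r8c1∈{8}] r8c1 has the single candidate 8. So r8c1=8.
Step 45. [r2c4∈{3}] r2c4 has the single candidate 3 ⇒ r2c4=3.
Step 46. [r1c2∈{9}] r1c2's peers cover all but 9 ⇒ r1c2=9.
Step 47. [r9c9∈{9}] r9c9 has the single candidate 9 ⇒ r9c9=9.
Step 48. [r6c7∈{1}] r6c7 has the single candidate 1, so r6c7=1.

Answer: 3 9 5 4 1 7 6 2 8 / 2 4 7 3 8 6 9 1 5 / 1 6 8 2 9 5 7 4 3 / 9 3 4 5 6 1 2 8 7 / 7 8 1 9 4 2 3 5 6 / 5 2 6 8 7 3 1 9 4 / 6 7 9 1 5 4 8 3 2 / 8 5 2 6 3 9 4 7 1 / 4 1 3 7 2 8 5 6 9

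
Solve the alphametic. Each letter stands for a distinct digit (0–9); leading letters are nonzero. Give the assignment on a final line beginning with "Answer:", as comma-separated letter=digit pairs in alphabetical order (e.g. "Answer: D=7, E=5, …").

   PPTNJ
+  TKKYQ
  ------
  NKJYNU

Step 1. [N] N is the leading digit of a 6-digit sum of two 5-digit numbers; the final carry is exactly 1, so N=1.
Step 2. [col 1: J + Q ≡ U (mod 10)] several values work for U in column 1 (J + Q ≡ U (mod 10), carry-in 0); try U=5. So U=5.
Step 3. [col 1: J + Q ≡ U (mod 10)] no forcing yet in column 1 (carry-in 0); Q=3 is free and consistent — try it, so Q=3.
Step 4. [col 1: J + Q ≡ U (mod 10)] from column 1 (Q=3, U=5, carry-in 0, digits 1,3,5 already taken and all letters distinct): J must equal 2 ⇒ J=2.
Step 5. [col 2: N + Y ≡ N (mod 10)] column 2: given N=1, carry-in 0, and digits 1,2,3,5 already taken and all letters distinct, N+Y≡N (mod 10) forces Y=0 ⇒ Y=0.
Step 6. [col 3: T + K ≡ Y (mod 10)] no forcing yet in column 3 (carry-in 0); T=6 is free and consistent — try it. So T=6.
Step 7. [col 3: T + K ≡ Y (mod 10)] from column 3 (T=6, Y=0, carry-in 0, digits 0,1,2,3,5,6 already taken and all letters distinct): K must equal 4, so K=4.
Step 8. [col 4: P + K ≡ J (mod 10)] from column 4 (K=4, J=2, carry-in 1, digits 0,1,2,3,4,5,6 already taken and all letters distinct): P must equal 7, so P=7.

Answer: J=2, K=4, N=1, P=7, Q=3, T=6, U=5, Y=0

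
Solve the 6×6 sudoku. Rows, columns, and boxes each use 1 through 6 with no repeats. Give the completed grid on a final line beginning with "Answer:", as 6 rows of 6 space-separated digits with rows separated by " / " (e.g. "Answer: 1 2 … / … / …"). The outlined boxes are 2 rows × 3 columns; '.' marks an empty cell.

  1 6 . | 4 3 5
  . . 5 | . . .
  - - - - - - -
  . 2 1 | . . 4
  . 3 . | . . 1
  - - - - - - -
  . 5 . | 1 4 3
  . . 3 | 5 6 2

Step 1. [r6c1∈{4}] nothing but 4 survives at r6c1, so r6c1=4.
Step 2. [r1c3∈{2}] r1c3 has the single candidate 2 ⇒ r1c3=2.
Step 3. [r3c5∈{5}] nothing but 5 survives at r3c5, so r3c5=5.
Step 4. [r3c1∈{6}] nothing but 6 survives at r3c1 ⇒ r3c1=6.
Step 5. [r4c4∈{2,6}] r4c4 is the only open cell in row 4 admitting 6, so r4c4=6.
Step 6. [r4c5∈{2}] r4c5 is down to just 2. So r4c5=2.
Step 7. [r6c2∈{1}] r6c2 has the single candidate 1. So r6c2=1.
Step 8. [r4c3∈{4}] only 4 remains possible at r4c3 ⇒ r4c3=4.
Step 9. [r2c6∈{6}] r2c6's peers cover all but 6, so r2c6=6.
Step 10. [r2c2∈{4}] only 4 remains possible at r2c2. So r2c2=4.
Step 11. [r2c1∈{3}] nothing but 3 survives at r2c1. So r2c1=3.
Step 12. [r2c5∈{1}] r2c5 is down to just 1. So r2c5=1.
Step 13. [r5c1∈{2}] nothing but 2 survives at r5c1, so r5c1=2.
Step 14. [r5c3∈{6}] r5c3 is down to just 6. So r5c3=6.
Step 15. [r3c4∈{3}] r3c4 has the single candidate 3, so r3c4=3.
Step 16. [r2c4∈{2}] r2c4 is down to just 2, so r2c4=2.
Step 17. [r4c1∈{5}] r4c1 is down to just 5. So r4c1=5.

Answer: 1 6 2 4 3 5 / 3 4 5 2 1 6 / 6 2 1 3 5 4 / 5 3 4 6 2 1 / 2 5 6 1 4 3 / 4 1 3 5 6 2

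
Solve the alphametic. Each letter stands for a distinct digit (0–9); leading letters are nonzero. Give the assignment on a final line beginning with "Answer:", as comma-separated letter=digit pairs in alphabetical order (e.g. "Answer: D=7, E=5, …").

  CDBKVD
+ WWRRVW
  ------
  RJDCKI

Step 1. [col 1: D + W ≡ I (mod 10)] several values work for I in column 1 (D + W ≡ I (mod 10), carry-in 0); try I=0 ⇒ I=0.
Step 2. [col 1: D + W ≡ I (mod 10)] W=4 is one option consistent with column 1 (D + W ≡ I (mod 10), carry-in 0) — take it, so W=4.
Step 3. [col 1: D + W ≡ I (mod 10)] column 1 reads D+W+carry(0)=I with W=4, I=0; with digits 0,4 already taken and all letters distinct, the only value for D is 6 ⇒ D=6.
Step 4. [col 2: V + V ≡ K (mod 10)] column 2 (V + V ≡ K (mod 10), carry-in 1) doesn't pin K yet; pick K=5 and continue, so K=5.
Step 5. [col 2: V + V ≡ K (mod 10)] V=2 is one option consistent with column 2 (V + V ≡ K (mod 10), carry-in 1) — take it ⇒ V=2.
Step 6. [col 3: K + R ≡ C (mod 10)] column 3 (K + R ≡ C (mod 10), carry-in 0) doesn't pin C yet; pick C=3 and continue ⇒ C=3.
Step 7. [col 3: K + R ≡ C (mod 10)] column 3: given K=5, C=3, carry-in 0, and digits 0,2,3,4,5,6 already taken and all letters distinct, K+R≡C (mod 10) forces R=8 ⇒ R=8.
Step 8. [col 4: B + R ≡ D (mod 10)] column 4 reads B+R+carry(1)=D with R=8, D=6; with digits 0,2,3,4,5,6,8 already taken and all letters distinct, the only value for B is 7, so B=7.
Step 9. [col 5: D + W ≡ J (mod 10)] column 5: given D=6, W=4, carry-in 1, and digits 0,2,3,4,5,6,7,8 already taken and all letters distinct, D+W≡J (mod 10) forces J=1, so J=1.

Answer: B=7, C=3, D=6, I=0, J=1, K=5, R=8, V=2, W=4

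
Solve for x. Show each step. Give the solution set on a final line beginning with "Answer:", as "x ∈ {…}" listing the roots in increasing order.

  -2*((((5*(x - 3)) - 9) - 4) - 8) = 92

Step 1. [-2*((((5*(x - 3)) - 9) - 4) - 8) = 92] -2·(inner) — divide through by -2, so div: (((5*(x - 3)) - 9) - 4) - 8 = -46.
Step 2. [(((5*(x - 3)) - 9) - 4) - 8 = -46] the outer -8 inverts by adding 8. So sub: ((5*(x - 3)) - 9) - 4 = -38.
Step 3. [((5*(x - 3)) - 9) - 4 = -38] -4 is outermost — add 4 both sides, so sub: (5*(x - 3)) - 9 = -34.
Step 4. [(5*(x - 3)) - 9 = -34] 9 comes off first (add 9) ⇒ sub: 5*(x - 3) = -25.
Step 5. [5*(x - 3) = -25] LHS = 5·(…); ÷5 both sides, so div: x - 3 = -5.
Step 6. [x - 3 = -5] -3 is outermost — add 3 both sides. So sub: x = -2.

Answer: x ∈ {-2}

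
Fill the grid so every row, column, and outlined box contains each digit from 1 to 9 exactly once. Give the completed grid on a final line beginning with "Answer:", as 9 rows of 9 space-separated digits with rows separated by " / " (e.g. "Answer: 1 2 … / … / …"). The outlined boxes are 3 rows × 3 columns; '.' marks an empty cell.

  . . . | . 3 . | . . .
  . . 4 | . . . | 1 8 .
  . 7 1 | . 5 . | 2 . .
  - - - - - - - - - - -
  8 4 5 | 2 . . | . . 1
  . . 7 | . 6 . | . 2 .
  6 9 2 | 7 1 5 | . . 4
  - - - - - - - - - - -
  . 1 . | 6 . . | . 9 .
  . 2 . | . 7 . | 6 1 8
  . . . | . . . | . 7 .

Step 1. [r2c4∈{9}] r2c4's peers cover all but 9 ⇒ r2c4=9.
Step 2. [r5c2∈{3}] r5c2 is down to just 3 ⇒ r5c2=3.
Step 3. [r1c8∈{4,5,6}] r1c8 is the only open cell in col 8 admitting 5, so r1c8=5.
Step 4. [r4c6∈{3,9}] in box 5, 3 fits only at r4c6. So r4c6=3.
Step 5. [r3c8∈{3,4,6}] col 8 places 4 nowhere but r3c8 ⇒ r3c8=4.
Step 6. [r3c4∈{8}] nothing but 8 survives at r3c4. So r3c4=8.
Step 7. [r2c5∈{2}] r2c5 is down to just 2, so r2c5=2.
Step 8. [r5c6∈{4,8,9}] in box 5, 8 fits only at r5c6 ⇒ r5c6=8.
Step 9. [r7c1∈{3,4,5,7}] in row 7, 7 fits only at r7c1, so r7c1=7.
Step 10. [r5c4∈{4}] only 4 remains possible at r5c4, so r5c4=4.
Step 11. [r1c6∈{1,4,6,7}] row 1 places 4 nowhere but r1c6. So r1c6=4.
Step 12. [r8c1∈{3,4,5,9}] r8c1 is the only open cell in row 8 admitting 4. So r8c1=4.
Step 13. [r8c6∈{9}] r8c6 has the single candidate 9. So r8c6=9.
Step 14. [r8c3∈{3}] r8c3 is down to just 3, so r8c3=3.
Step 15. [r9c4∈{1,3,5}] across col 4, 3 lands solely at r9c4, so r9c4=3.
Step 16. [r7c3∈{8}] nothing but 8 survives at r7c3, so r7c3=8.
Step 17. [r7c6∈{2}] r7c6 has the single candidate 2. So r7c6=2.
Step 18. [r7c5∈{4}] nothing but 4 survives at r7c5, so r7c5=4.
Step 19. [r2c6∈{6,7}] 7 has one home in col 6: r2c6, so r2c6=7.
Step 20. [r1c9∈{6,7,9}] in col 9, 7 fits only at r1c9 ⇒ r1c9=7.
Step 21. [r1c7∈{9}] r1c7 has the single candidate 9, so r1c7=9.
Step 22. [r5c7∈{5}] only 5 remains possible at r5c7, so r5c7=5.
Step 23. [r1c3∈{6}] r1c3's peers cover all but 6 ⇒ r1c3=6.
Step 24. [r7c7∈{3}] r7c7 has the single candidate 3. So r7c7=3.
Step 25. [r2c9∈{3,6}] in row 2, 6 fits only at r2c9, so r2c9=6.
Step 26. [r2c1∈{3,5}] in row 2, 3 fits only at r2c1, so r2c1=3.
Step 27. [r9c1∈{5,9}] col 1 places 5 nowhere but r9c1 ⇒ r9c1=5.
Step 28. [r9c3∈{9}] nothing but 9 survives at r9c3. So r9c3=9.
Step 29. [r6c7∈{8}] nothing but 8 survives at r6c7. So r6c7=8.
Step 30. [r1c1∈{2}] r1c1 is down to just 2, so r1c1=2.
Step 31. [r7c9∈{5}] nothing but 5 survives at r7c9 ⇒ r7c9=5.
Step 32. [r4c5∈{9}] only 9 remains possible at r4c5. So r4c5=9.
Step 33. [r3c6∈{6}] only 6 remains possible at r3c6, so r3c6=6.
Step 34. [r9c7∈{4}] only 4 remains possible at r9c7. So r9c7=4.
Step 35. [r9c6∈{1}] only 1 remains possible at r9c6 ⇒ r9c6=1.
Step 36. [r8c4∈{5}] r8c4 has the single candidate 5 ⇒ r8c4=5.
Step 37. [r4c8∈{6}] only 6 remains possible at r4c8. So r4c8=6.
Step 38. [r3c1∈{9}] r3c1 is down to just 9 ⇒ r3c1=9.
Step 39. [r5c9∈{9}] nothing but 9 survives at r5c9, so r5c9=9.
Step 40. [r1c2∈{8}] only 8 remains possible at r1c2. So r1c2=8.
Step 41. [r1c4∈{1}] r1c4's peers cover all but 1, so r1c4=1.
Step 42. [r9c9∈{2}] nothing but 2 survives at r9c9, so r9c9=2.
Step 43. [r2c2∈{5}] nothing but 5 survives at r2c2, so r2c2=5.
Step 44. [r5c1∈{1}] r5c1's peers cover all but 1. So r5c1=1.
Step 45. [r4c7∈{7}] only 7 remains possible at r4c7. So r4c7=7.
Step 46. [r9c2∈{6}] r9c2 is down to just 6 ⇒ r9c2=6.
Step 47. [r6c8∈{3}] r6c8's peers cover all but 3 ⇒ r6c8=3.
Step 48. [r3c9∈{3}] r3c9's peers cover all but 3, so r3c9=3.
Step 49. [r9c5∈{8}] r9c5 has the single candidate 8 ⇒ r9c5=8.

Answer: 2 8 6 1 3 4 9 5 7 / 3 5 4 9 2 7 1 8 6 / 9 7 1 8 5 6 2 4 3 / 8 4 5 2 9 3 7 6 1 / 1 3 7 4 6 8 5 2 9 / 6 9 2 7 1 5 8 3 4 / 7 1 8 6 4 2 3 9 5 / 4 2 3 5 7 9 6 1 8 / 5 6 9 3 8 1 4 7 2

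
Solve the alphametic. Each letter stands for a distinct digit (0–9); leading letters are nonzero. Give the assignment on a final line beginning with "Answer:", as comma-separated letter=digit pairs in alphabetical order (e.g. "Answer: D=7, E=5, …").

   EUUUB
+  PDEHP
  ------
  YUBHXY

Step 1. [col 1: B + P ≡ Y (mod 10)] B=5 is one option consistent with column 1 (B + P ≡ Y (mod 10), carry-in 0) — take it, so B=5.
Step 2. [col 1: B + P ≡ Y (mod 10)] column 1 (B + P ≡ Y (mod 10), carry-in 0) doesn't pin P yet; pick P=6 and continue, so P=6.
Step 3. [col 1: B + P ≡ Y (mod 10)] in column 1 we have B+P≡Y with carry-in 0; given B=5, P=6 and digits 5,6 already taken and all letters distinct, that pins Y to 1. So Y=1.
Step 4. [col 2: U + H ≡ X (mod 10)] no forcing yet in column 2 (carry-in 1); H=2 is free and consistent — try it, so H=2.
Step 5. [col 2: U + H ≡ X (mod 10)] several values work for X in column 2 (U + H ≡ X (mod 10), carry-in 1); try X=7 ⇒ X=7.
Step 6. [col 2: U + H ≡ X (mod 10)] column 2: given H=2, X=7, carry-in 1, and digits 1,2,5,6,7 already taken and all letters distinct, U+H≡X (mod 10) forces U=4, so U=4.
Step 7. [col 3: U + E ≡ H (mod 10)] column 3 reads U+E+carry(0)=H with U=4, H=2; with digits 1,2,4,5,6,7 already taken and all letters distinct, the only value for E is 8 ⇒ E=8.
Step 8. [col 4: U + D ≡ B (mod 10)] column 4: given U=4, B=5, carry-in 1, and digits 1,2,4,5,6,7,8 already taken and all letters distinct, U+D≡B (mod 10) forces D=0. So D=0.

Answer: B=5, D=0, E=8, H=2, P=6, U=4, X=7, Y=1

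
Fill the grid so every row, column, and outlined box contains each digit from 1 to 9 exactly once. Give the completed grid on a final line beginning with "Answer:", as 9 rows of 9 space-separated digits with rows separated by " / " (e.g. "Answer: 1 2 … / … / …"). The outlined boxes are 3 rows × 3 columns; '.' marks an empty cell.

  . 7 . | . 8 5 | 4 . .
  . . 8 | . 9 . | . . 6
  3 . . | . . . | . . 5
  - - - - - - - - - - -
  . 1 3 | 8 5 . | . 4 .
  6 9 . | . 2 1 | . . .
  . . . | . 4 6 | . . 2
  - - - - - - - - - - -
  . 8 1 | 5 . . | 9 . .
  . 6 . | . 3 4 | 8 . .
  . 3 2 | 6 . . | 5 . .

Step 1. [r7c5∈{7}] nothing but 7 survives at r7c5. So r7c5=7.
Step 2. [r2c6∈{2,3,7}] col 6 places 3 nowhere but r2c6. So r2c6=3.
Step 3. [r3c8∈{1,2,7,8,9}] in row 3, 8 fits only at r3c8, so r3c8=8.
Step 4. [r6c2∈{5}] r6c2 is down to just 5. So r6c2=5.
Step 5. [r6c3∈{7}] r6c3 has the single candidate 7 ⇒ r6c3=7.
Step 6. [r3c3∈{4,6,9}] r3c3 is the only open cell in row 3 admitting 9, so r3c3=9.
Step 7. [r9c5∈{1}] r9c5 has the single candidate 1. So r9c5=1.
Step 8. [r9c8∈{7}] only 7 remains possible at r9c8, so r9c8=7.
Step 9. [r2c1∈{1,2,4,5}] 5 has one home in row 2: r2c1, so r2c1=5.
Step 10. [r1c1∈{1,2}] col 1 places 1 nowhere but r1c1. So r1c1=1.
Step 11. [r1c4∈{2}] nothing but 2 survives at r1c4. So r1c4=2.
Step 12. [r3c6∈{7}] r3c6 is down to just 7. So r3c6=7.
Step 13. [r2c7∈{1,2,7}] across row 2, 7 lands solely at r2c7, so r2c7=7.
Step 14. [r5c7∈{3}] r5c7 is down to just 3. So r5c7=3.
Step 15. [r8c8∈{1,2}] row 8 places 2 nowhere but r8c8 ⇒ r8c8=2.
Step 16. [r2c8∈{1}] r2c8 is down to just 1 ⇒ r2c8=1.
Step 17. [r4c6∈{9}] r4c6 has the single candidate 9 ⇒ r4c6=9.
Step 18. [r2c4∈{4}] only 4 remains possible at r2c4 ⇒ r2c4=4.
Step 19. [r1c9∈{3,9}] col 9 places 9 nowhere but r1c9. So r1c9=9.
Step 20. [r9c9∈{4}] r9c9's peers cover all but 4, so r9c9=4.
Step 21. [r5c9∈{7,8}] row 5 places 8 nowhere but r5c9, so r5c9=8.
Step 22. [r2c2∈{2}] r2c2 is down to just 2. So r2c2=2.
Step 23. [r7c9∈{3}] only 3 remains possible at r7c9, so r7c9=3.
Step 24. [r8c4∈{9}] r8c4 has the single candidate 9. So r8c4=9.
Step 25. [r8c1∈{7}] r8c1's peers cover all but 7, so r8c1=7.
Step 26. [r6c8∈{9}] nothing but 9 survives at r6c8. So r6c8=9.
Step 27. [r4c1∈{2}] only 2 remains possible at r4c1. So r4c1=2.
Step 28. [r6c1∈{8}] nothing but 8 survives at r6c1, so r6c1=8.
Step 29. [r8c3∈{5}] r8c3 has the single candidate 5 ⇒ r8c3=5.
Step 30. [r8c9∈{1}] r8c9's peers cover all but 1 ⇒ r8c9=1.
Step 31. [r3c5∈{6}] r3c5 is down to just 6. So r3c5=6.
Step 32. [r7c6∈{2}] only 2 remains possible at r7c6, so r7c6=2.
Step 33. [r3c2∈{4}] r3c2 has the single candidate 4, so r3c2=4.
Step 34. [r3c4∈{1}] nothing but 1 survives at r3c4, so r3c4=1.
Step 35. [r4c9∈{7}] r4c9 has the single candidate 7, so r4c9=7.
Step 36. [r9c1∈{9}] nothing but 9 survives at r9c1 ⇒ r9c1=9.
Step 37. [r5c4∈{7}] r5c4 is down to just 7. So r5c4=7.
Step 38. [r4c7∈{6}] nothing but 6 survives at r4c7 ⇒ r4c7=6.
Step 39. [r1c3∈{6}] only 6 remains possible at r1c3. So r1c3=6.
Step 40. [r1c8∈{3}] r1c8's peers cover all but 3, so r1c8=3.
Step 41. [r5c8∈{5}] r5c8 has the single candidate 5 ⇒ r5c8=5.
Step 42. [r9c6∈{8}] r9c6 is down to just 8, so r9c6=8.
Step 43. [r6c7∈{1}] r6c7's peers cover all but 1, so r6c7=1.
Step 44. [r5c3∈{4}] r5c3's peers cover all but 4. So r5c3=4.
Step 45. [r3c7∈{2}] r3c7's peers cover all but 2, so r3c7=2.
Step 46. [r7c8∈{6}] r7c8's peers cover all but 6, so r7c8=6.
Step 47. [r6c4∈{3}] only 3 remains possible at r6c4 ⇒ r6c4=3.
Step 48. [r7c1∈{4}] nothing but 4 survives at r7c1 ⇒ r7c1=4.

Answer: 1 7 6 2 8 5 4 3 9 / 5 2 8 4 9 3 7 1 6 / 3 4 9 1 6 7 2 8 5 / 2 1 3 8 5 9 6 4 7 / 6 9 4 7 2 1 3 5 8 / 8 5 7 3 4 6 1 9 2 / 4 8 1 5 7 2 9 6 3 / 7 6 5 9 3 4 8 2 1 / 9 3 2 6 1 8 5 7 4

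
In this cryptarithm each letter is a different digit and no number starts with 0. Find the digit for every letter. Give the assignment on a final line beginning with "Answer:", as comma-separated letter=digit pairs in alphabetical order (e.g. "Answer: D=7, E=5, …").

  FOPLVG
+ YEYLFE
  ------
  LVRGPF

Step 1. [col 1: G + E ≡ F (mod 10)] no forcing yet in column 1 (carry-in 0); F=6 is free and consistent — try it. So F=6.
Step 2. [col 1: G + E ≡ F (mod 10)] column 1 (G + E ≡ F (mod 10), carry-in 0) doesn't pin G yet; pick G=7 and continue, so G=7.
Step 3. [col 1: G + E ≡ F (mod 10)] in column 1 we have G+E≡F with carry-in 0; given G=7, F=6 and digits 6,7 already taken and all letters distinct, that pins E to 9. So E=9.
Step 4. [col 2: V + F ≡ P (mod 10)] several values work for P in column 2 (V + F ≡ P (mod 10), carry-in 1); try P=0. So P=0.
Step 5. [col 2: V + F ≡ P (mod 10)] from column 2 (F=6, P=0, carry-in 1, digits 0,6,7,9 already taken and all letters distinct): V must equal 3, so V=3.
Step 6. [col 3: L + L ≡ G (mod 10)] from column 3 (G=7, carry-in 1, digits 0,3,6,7,9 already taken and all letters distinct): L must equal 8, so L=8.
Step 7. [col 4: P + Y ≡ R (mod 10)] Y=1 is one option consistent with column 4 (P + Y ≡ R (mod 10), carry-in 1) — take it, so Y=1.
Step 8. [col 4: P + Y ≡ R (mod 10)] in column 4 we have P+Y≡R with carry-in 1; given P=0, Y=1 and digits 0,1,3,6,7,8,9 already taken and all letters distinct, that pins R to 2, so R=2.
Step 9. [col 5: O + E ≡ V (mod 10)] column 5 reads O+E+carry(0)=V with E=9, V=3; with digits 0,1,2,3,6,7,8,9 already taken and all letters distinct, the only value for O is 4. So O=4.

Answer: E=9, F=6, G=7, L=8, O=4, P=0, R=2, V=3, Y=1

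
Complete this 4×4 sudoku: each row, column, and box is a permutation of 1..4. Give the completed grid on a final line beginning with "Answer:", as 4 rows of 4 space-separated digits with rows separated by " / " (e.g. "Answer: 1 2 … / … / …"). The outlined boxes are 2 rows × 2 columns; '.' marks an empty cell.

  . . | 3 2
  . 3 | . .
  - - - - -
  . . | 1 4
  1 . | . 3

Step 1. [r4c2∈{2,4}] row 4 places 4 nowhere but r4c2. So r4c2=4.
Step 2. [r2c1∈{2,4}] in row 2, 2 fits only at r2c1 ⇒ r2c1=2.
Step 3. [r3c2∈{2}] r3c2's peers cover all but 2, so r3c2=2.
Step 4. [r2c4∈{1}] r2c4 has the single candidate 1, so r2c4=1.
Step 5. [r2c3∈{4}] r2c3 has the single candidate 4. So r2c3=4.
Step 6. [r4c3∈{2}] r4c3's peers cover all but 2 ⇒ r4c3=2.
Step 7. [r1c1∈{4}] r1c1 has the single candidate 4 ⇒ r1c1=4.
Step 8. [r1c2∈{1}] nothing but 1 survives at r1c2. So r1c2=1.
Step 9. [r3c1∈{3}] r3c1 is down to just 3. So r3c1=3.

Answer: 4 1 3 2 / 2 3 4 1 / 3 2 1 4 / 1 4 2 3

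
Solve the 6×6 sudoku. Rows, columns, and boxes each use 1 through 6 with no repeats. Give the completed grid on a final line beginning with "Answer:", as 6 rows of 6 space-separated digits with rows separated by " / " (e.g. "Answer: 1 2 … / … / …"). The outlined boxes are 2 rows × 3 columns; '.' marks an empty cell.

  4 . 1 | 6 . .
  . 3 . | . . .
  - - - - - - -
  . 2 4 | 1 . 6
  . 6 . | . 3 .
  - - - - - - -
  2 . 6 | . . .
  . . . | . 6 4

Step 1. [r1c2∈{5}] r1c2 has the single candidate 5, so r1c2=5.
Step 2. [r3c5∈{5}] r3c5 is down to just 5 ⇒ r3c5=5.
Step 3. [r6c4∈{2,3,5}] row 6 places 2 nowhere but r6c4 ⇒ r6c4=2.
Step 4. [r1c5∈{2}] only 2 remains possible at r1c5. So r1c5=2.
Step 5. [r5c5∈{1}] r5c5 is down to just 1, so r5c5=1.
Step 6. [r6c3∈{3,5}] col 3 places 3 nowhere but r6c3. So r6c3=3.
Step 7. [r6c1∈{1,5}] 5 has one home in row 6: r6c1, so r6c1=5.
Step 8. [r5c4∈{3,5}] across col 4, 3 lands solely at r5c4. So r5c4=3.
Step 9. [r2c4∈{4,5}] 5 has one home in col 4: r2c4, so r2c4=5.
Step 10. [r6c2∈{1}] nothing but 1 survives at r6c2, so r6c2=1.
Step 11. [r4c1∈{1}] only 1 remains possible at r4c1. So r4c1=1.
Step 12. [r4c4∈{4}] r4c4's peers cover all but 4, so r4c4=4.
Step 13. [r5c2∈{4}] r5c2 has the single candidate 4. So r5c2=4.
Step 14. [r5c6∈{5}] r5c6 is down to just 5 ⇒ r5c6=5.
Step 15. [r2c6∈{1}] r2c6 has the single candidate 1 ⇒ r2c6=1.
Step 16. [r2c1∈{6}] r2c1 has the single candidate 6. So r2c1=6.
Step 17. [r4c6∈{2}] r4c6 has the single candidate 2 ⇒ r4c6=2.
Step 18. [r2c3∈{2}] r2c3's peers cover all but 2. So r2c3=2.
Step 19. [r2c5∈{4}] r2c5's peers cover all but 4, so r2c5=4.
Step 20. [r3c1∈{3}] r3c1 is down to just 3. So r3c1=3.
Step 21. [r1c6∈{3}] only 3 remains possible at r1c6, so r1c6=3.
Step 22. [r4c3∈{5}] r4c3 is down to just 5, so r4c3=5.

Answer: 4 5 1 6 2 3 / 6 3 2 5 4 1 / 3 2 4 1 5 6 / 1 6 5 4 3 2 / 2 4 6 3 1 5 / 5 1 3 2 6 4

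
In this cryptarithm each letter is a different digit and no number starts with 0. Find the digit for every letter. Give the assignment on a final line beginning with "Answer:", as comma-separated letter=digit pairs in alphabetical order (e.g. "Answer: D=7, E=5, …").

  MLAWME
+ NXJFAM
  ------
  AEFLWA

Step 1. [col 1: E + M ≡ A (mod 10)] A=6 is one option consistent with column 1 (E + M ≡ A (mod 10), carry-in 0) — take it. So A=6.
Step 2. [col 1: E + M ≡ A (mod 10)] several values work for M in column 1 (E + M ≡ A (mod 10), carry-in 0); try M=2 ⇒ M=2.
Step 3. [col 1: E + M ≡ A (mod 10)] from column 1 (M=2, A=6, carry-in 0, digits 2,6 already taken and all letters distinct): E must equal 4. So E=4.
Step 4. [col 2: M + A ≡ W (mod 10)] column 2 reads M+A+carry(0)=W with M=2, A=6; with digits 2,4,6 already taken and all letters distinct, the only value for W is 8 ⇒ W=8.
Step 5. [col 3: W + F ≡ L (mod 10)] F=7 is one option consistent with column 3 (W + F ≡ L (mod 10), carry-in 0) — take it, so F=7.
Step 6. [col 3: W + F ≡ L (mod 10)] from column 3 (W=8, F=7, carry-in 0, digits 2,4,6,7,8 already taken and all letters distinct): L must equal 5. So L=5.
Step 7. [col 4: A + J ≡ F (mod 10)] from column 4 (A=6, F=7, carry-in 1, digits 2,4,5,6,7,8 already taken and all letters distinct): J must equal 0. So J=0.
Step 8. [col 5: L + X ≡ E (mod 10)] column 5: given L=5, E=4, carry-in 0, and digits 0,2,4,5,6,7,8 already taken and all letters distinct, L+X≡E (mod 10) forces X=9 ⇒ X=9.
Step 9. [col 6: M + N ≡ A (mod 10)] in column 6 we have M+N≡A with carry-in 1; given M=2, A=6 and digits 0,2,4,5,6,7,8,9 already taken and all letters distinct, that pins N to 3, so N=3.

Answer: A=6, E=4, F=7, J=0, L=5, M=2, N=3, W=8, X=9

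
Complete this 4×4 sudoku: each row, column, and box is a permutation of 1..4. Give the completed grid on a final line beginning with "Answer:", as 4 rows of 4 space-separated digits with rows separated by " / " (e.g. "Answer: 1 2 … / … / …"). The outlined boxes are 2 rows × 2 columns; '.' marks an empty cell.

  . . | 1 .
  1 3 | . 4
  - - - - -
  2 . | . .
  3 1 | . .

Step 1. [r1c2∈{2,4}] 2 has one home in col 2: r1c2, so r1c2=2.
Step 2. [r4c3∈{2,4}] in row 4, 4 fits only at r4c3. So r4c3=4.
Step 3. [r3c3∈{3}] nothing but 3 survives at r3c3 ⇒ r3c3=3.
Step 4. [r1c1∈{4}] nothing but 4 survives at r1c1 ⇒ r1c1=4.
Step 5. [r3c4∈{1}] r3c4 is down to just 1. So r3c4=1.
Step 6. [r3c2∈{4}] r3c2's peers cover all but 4 ⇒ r3c2=4.
Step 7. [r1c4∈{3}] r1c4 is down to just 3 ⇒ r1c4=3.
Step 8. [r2c3∈{2}] only 2 remains possible at r2c3 ⇒ r2c3=2.
Step 9. [r4c4∈{2}] only 2 remains possible at r4c4. So r4c4=2.

Answer: 4 2 1 3 / 1 3 2 4 / 2 4 3 1 / 3 1 4 2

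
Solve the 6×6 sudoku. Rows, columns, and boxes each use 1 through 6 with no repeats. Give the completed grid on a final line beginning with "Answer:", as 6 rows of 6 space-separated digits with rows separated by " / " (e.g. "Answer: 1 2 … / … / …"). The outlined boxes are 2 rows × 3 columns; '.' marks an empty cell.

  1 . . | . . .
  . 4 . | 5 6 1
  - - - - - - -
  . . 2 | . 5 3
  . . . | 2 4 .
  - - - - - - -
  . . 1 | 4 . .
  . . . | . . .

Step 1. [r4c6∈{6}] only 6 remains possible at r4c6, so r4c6=6.
Step 2. [r2c3∈{3}] nothing but 3 survives at r2c3. So r2c3=3.
Step 3. [r6c4∈{1,3,6}] col 4 places 6 nowhere but r6c4. So r6c4=6.
Step 4. [r4c3∈{5}] r4c3 is down to just 5 ⇒ r4c3=5.
Step 5. [r1c2∈{2,5,6}] r1c2 is the only open cell in row 1 admitting 5. So r1c2=5.
Step 6. [r4c1∈{3}] nothing but 3 survives at r4c1, so r4c1=3.
Step 7. [r6c5∈{1,2,3}] row 6 places 1 nowhere but r6c5, so r6c5=1.
Step 8. [r5c5∈{2,3}] 3 has one home in box 6: r5c5, so r5c5=3.
Step 9. [r3c1∈{4,6}] 4 has one home in row 3: r3c1, so r3c1=4.
Step 10. [r5c1∈{2,5,6}] col 1 places 6 nowhere but r5c1, so r5c1=6.
Step 11. [r5c2∈{2}] r5c2 is down to just 2. So r5c2=2.
Step 12. [r6c6∈{2,5}] row 6 places 2 nowhere but r6c6 ⇒ r6c6=2.
Step 13. [r3c4∈{1}] nothing but 1 survives at r3c4 ⇒ r3c4=1.
Step 14. [r4c2∈{1}] only 1 remains possible at r4c2. So r4c2=1.
Step 15. [r3c2∈{6}] r3c2 has the single candidate 6, so r3c2=6.
Step 16. [r2c1∈{2}] r2c1's peers cover all but 2. So r2c1=2.
Step 17. [r6c2∈{3}] r6c2's peers cover all but 3. So r6c2=3.
Step 18. [r5c6∈{5}] r5c6 is down to just 5, so r5c6=5.
Step 19. [r6c3∈{4}] nothing but 4 survives at r6c3. So r6c3=4.
Step 20. [r1c5∈{2}] r1c5 has the single candidate 2, so r1c5=2.
Step 21. [r1c4∈{3}] r1c4's peers cover all but 3 ⇒ r1c4=3.
Step 22. [r1c6∈{4}] r1c6 has the single candidate 4, so r1c6=4.
Step 23. [r6c1∈{5}] nothing but 5 survives at r6c1. So r6c1=5.
Step 24. [r1c3∈{6}] r1c3 has the single candidate 6 ⇒ r1c3=6.

Answer: 1 5 6 3 2 4 / 2 4 3 5 6 1 / 4 6 2 1 5 3 / 3 1 5 2 4 6 / 6 2 1 4 3 5 / 5 3 4 6 1 2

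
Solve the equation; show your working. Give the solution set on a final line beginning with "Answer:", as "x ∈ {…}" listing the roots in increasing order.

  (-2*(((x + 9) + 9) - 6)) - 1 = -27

Step 1. [(-2*(((x + 9) + 9) - 6)) - 1 = -27] 1 comes off first (add 1). So sub: -2*(((x + 9) + 9) - 6) = -26.
Step 2. [-2*(((x + 9) + 9) - 6) = -26] LHS = -2·(…); ÷-2 both sides ⇒ div: ((x + 9) + 9) - 6 = 13.
Step 3. [((x + 9) + 9) - 6 = 13] add 6: x sits inside (… - 6) ⇒ sub: (x + 9) + 9 = 19.
Step 4. [(x + 9) + 9 = 19] 9 comes off first (subtract 9) ⇒ sub: x + 9 = 10.
Step 5. [x + 9 = 10] the outer +9 inverts by subtracting 9. So sub: x = 1.

Answer: x ∈ {1}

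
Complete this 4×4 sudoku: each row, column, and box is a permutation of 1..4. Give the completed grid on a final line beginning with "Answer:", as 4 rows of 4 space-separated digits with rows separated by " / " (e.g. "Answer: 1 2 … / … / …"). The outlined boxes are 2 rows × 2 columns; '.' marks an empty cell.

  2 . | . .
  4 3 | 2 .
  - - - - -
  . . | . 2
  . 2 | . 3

Step 1. [r4c1∈{1}] r4c1's peers cover all but 1 ⇒ r4c1=1.
Step 2. [r1c2∈{1}] r1c2's peers cover all but 1. So r1c2=1.
Step 3. [r4c3∈{4}] only 4 remains possible at r4c3. So r4c3=4.
Step 4. [r1c4∈{4}] only 4 remains possible at r1c4. So r1c4=4.
Step 5. [r3c1∈{3}] r3c1 is down to just 3. So r3c1=3.
Step 6. [r1c3∈{3}] nothing but 3 survives at r1c3. So r1c3=3.
Step 7. [r2c4∈{1}] only 1 remains possible at r2c4, so r2c4=1.
Step 8. [r3c2∈{4}] nothing but 4 survives at r3c2 ⇒ r3c2=4.
Step 9. [r3c3∈{1}] only 1 remains possible at r3c3, so r3c3=1.

Answer: 2 1 3 4 / 4 3 2 1 / 3 4 1 2 / 1 2 4 3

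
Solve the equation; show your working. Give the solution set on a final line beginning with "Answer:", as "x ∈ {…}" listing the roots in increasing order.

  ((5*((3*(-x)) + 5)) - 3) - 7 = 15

Step 1. [((5*((3*(-x)) + 5)) - 3) - 7 = 15] add 7: x sits inside (… - 7) ⇒ sub: (5*((3*(-x)) + 5)) - 3 = 22.
Step 2. [(5*((3*(-x)) + 5)) - 3 = 22] the outer -3 inverts by adding 3. So sub: 5*((3*(-x)) + 5) = 25.
Step 3. [5*((3*(-x)) + 5) = 25] divide by the outer 5, so div: (3*(-x)) + 5 = 5.
Step 4. [(3*(-x)) + 5 = 5] subtract 5: x sits inside (… + 5), so sub: 3*(-x) = 0.
Step 5. [3*(-x) = 0] 3·(inner) — divide through by 3 ⇒ div: -x = 0.
Step 6. [-x = 0] leading − — multiply by −1. So neg: x = 0.

Answer: x ∈ {0}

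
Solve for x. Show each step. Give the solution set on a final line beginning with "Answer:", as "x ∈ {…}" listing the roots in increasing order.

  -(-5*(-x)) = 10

Step 1. [-(-5*(-x)) = 10] leading − — multiply by −1 ⇒ neg: -5*(-x) = -10.
Step 2. [-5*(-x) = -10] -5 out front; divide by -5 ⇒ div: -x = 2.
Step 3. [-x = 2] LHS negated; negate both sides ⇒ neg: x = -2.

Answer: x ∈ {-2}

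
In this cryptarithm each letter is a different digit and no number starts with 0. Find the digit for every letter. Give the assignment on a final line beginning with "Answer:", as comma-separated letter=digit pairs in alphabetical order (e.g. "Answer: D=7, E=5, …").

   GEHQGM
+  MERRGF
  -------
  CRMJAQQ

Step 1. [C] C is the leading digit of a 7-digit sum of two 6-digit numbers; the final carry is exactly 1 ⇒ C=1.
Step 2. [col 1: M + F ≡ Q (mod 10)] Q=6 is one option consistent with column 1 (M + F ≡ Q (mod 10), carry-in 0) — take it. So Q=6.
Step 3. [col 1: M + F ≡ Q (mod 10)] several values work for F in column 1 (M + F ≡ Q (mod 10), carry-in 0); try F=2, so F=2.
Step 4. [col 1: M + F ≡ Q (mod 10)] in column 1 we have M+F≡Q with carry-in 0; given F=2, Q=6 and digits 1,2,6 already taken and all letters distinct, that pins M to 4, so M=4.
Step 5. [col 2: G + G ≡ Q (mod 10)] several values work for G in column 2 (G + G ≡ Q (mod 10), carry-in 0); try G=8 ⇒ G=8.
Step 6. [col 3: Q + R ≡ A (mod 10)] several values work for A in column 3 (Q + R ≡ A (mod 10), carry-in 1); try A=0, so A=0.
Step 7. [col 3: Q + R ≡ A (mod 10)] from column 3 (Q=6, A=0, carry-in 1, digits 0,1,2,4,6,8 already taken and all letters distinct): R must equal 3. So R=3.
Step 8. [col 4: H + R ≡ J (mod 10)] column 4 reads H+R+carry(1)=J with R=3; with digits 0,1,2,3,4,6,8 already taken and all letters distinct, the only value for J is 9. So J=9.
Step 9. [col 4: H + R ≡ J (mod 10)] column 4 reads H+R+carry(1)=J with R=3, J=9; with digits 0,1,2,3,4,6,8,9 already taken and all letters distinct, the only value for H is 5, so H=5.
Step 10. [col 5: E + E ≡ M (mod 10)] column 5 reads E+E+carry(0)=M with M=4; with digits 0,1,2,3,4,5,6,8,9 already taken and all letters distinct, the only value for E is 7. So E=7.

Answer: A=0, C=1, E=7, F=2, G=8, H=5, J=9, M=4, Q=6, R=3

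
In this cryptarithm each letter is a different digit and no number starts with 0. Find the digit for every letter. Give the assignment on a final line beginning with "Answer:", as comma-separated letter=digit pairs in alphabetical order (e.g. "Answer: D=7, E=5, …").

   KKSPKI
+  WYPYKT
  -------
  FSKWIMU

Step 1. [F] the sum has 7 digits but both addends have 6; that extra leading digit F is the final carry, namely 1. So F=1.
Step 2. [col 1: I + T ≡ U (mod 10)] several values work for I in column 1 (I + T ≡ U (mod 10), carry-in 0); try I=4. So I=4.
Step 3. [col 1: I + T ≡ U (mod 10)] no forcing yet in column 1 (carry-in 0); U=2 is free and consistent — try it ⇒ U=2.
Step 4. [col 1: I + T ≡ U (mod 10)] from column 1 (I=4, U=2, carry-in 0, digits 1,2,4 already taken and all letters distinct): T must equal 8 ⇒ T=8.
Step 5. [col 2: K + K ≡ M (mod 10)] column 2 (K + K ≡ M (mod 10), carry-in 1) doesn't pin M yet; pick M=5 and continue, so M=5.
Step 6. [col 2: K + K ≡ M (mod 10)] in column 2 we have K+K≡M with carry-in 1; given M=5 and digits 1,2,4,5,8 already taken and all letters distinct, that pins K to 7 ⇒ K=7.
Step 7. [col 3: P + Y ≡ I (mod 10)] no forcing yet in column 3 (carry-in 1); Y=0 is free and consistent — try it ⇒ Y=0.
Step 8. [col 3: P + Y ≡ I (mod 10)] column 3: given Y=0, I=4, carry-in 1, and digits 0,1,2,4,5,7,8 already taken and all letters distinct, P+Y≡I (mod 10) forces P=3. So P=3.
Step 9. [col 4: S + P ≡ W (mod 10)] column 4 reads S+P+carry(0)=W with P=3; with digits 0,1,2,3,4,5,7,8 already taken and all letters distinct, the only value for W is 9, so W=9.
Step 10. [col 4: S + P ≡ W (mod 10)] from column 4 (P=3, W=9, carry-in 0, digits 0,1,2,3,4,5,7,8,9 already taken and all letters distinct): S must equal 6 ⇒ S=6.

Answer: F=1, I=4, K=7, M=5, P=3, S=6, T=8, U=2, W=9, Y=0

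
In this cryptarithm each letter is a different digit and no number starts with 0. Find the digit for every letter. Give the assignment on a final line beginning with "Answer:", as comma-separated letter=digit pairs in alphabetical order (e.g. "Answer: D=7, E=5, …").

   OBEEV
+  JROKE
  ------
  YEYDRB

Step 1. [col 1: V + E ≡ B (mod 10)] E=3 is one option consistent with column 1 (V + E ≡ B (mod 10), carry-in 0) — take it. So E=3.
Step 2. [col 1: V + E ≡ B (mod 10)] several values work for B in column 1 (V + E ≡ B (mod 10), carry-in 0); try B=2. So B=2.
Step 3. [Y] adding two 5-digit numbers gives at most 5+1 digits, and here it does — Y is that final carry and must be 1, so Y=1.
Step 4. [col 1: V + E ≡ B (mod 10)] column 1: given E=3, B=2, carry-in 0, and digits 1,2,3 already taken and all letters distinct, V+E≡B (mod 10) forces V=9 ⇒ V=9.
Step 5. [col 2: E + K ≡ R (mod 10)] no forcing yet in column 2 (carry-in 1); R=8 is free and consistent — try it. So R=8.
Step 6. [col 2: E + K ≡ R (mod 10)] column 2 reads E+K+carry(1)=R with E=3, R=8; with digits 1,2,3,8,9 already taken and all letters distinct, the only value for K is 4 ⇒ K=4.
Step 7. [col 3: E + O ≡ D (mod 10)] from column 3 (E=3, carry-in 0, digits 1,2,3,4,8,9 already taken and all letters distinct): O must equal 7. So O=7.
Step 8. [col 3: E + O ≡ D (mod 10)] in column 3 we have E+O≡D with carry-in 0; given E=3, O=7 and digits 1,2,3,4,7,8,9 already taken and all letters distinct, that pins D to 0. So D=0.
Step 9. [col 5: O + J ≡ E (mod 10)] column 5 reads O+J+carry(1)=E with O=7, E=3; with digits 0,1,2,3,4,7,8,9 already taken and all letters distinct, the only value for J is 5 ⇒ J=5.

Answer: B=2, D=0, E=3, J=5, K=4, O=7, R=8, V=9, Y=1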